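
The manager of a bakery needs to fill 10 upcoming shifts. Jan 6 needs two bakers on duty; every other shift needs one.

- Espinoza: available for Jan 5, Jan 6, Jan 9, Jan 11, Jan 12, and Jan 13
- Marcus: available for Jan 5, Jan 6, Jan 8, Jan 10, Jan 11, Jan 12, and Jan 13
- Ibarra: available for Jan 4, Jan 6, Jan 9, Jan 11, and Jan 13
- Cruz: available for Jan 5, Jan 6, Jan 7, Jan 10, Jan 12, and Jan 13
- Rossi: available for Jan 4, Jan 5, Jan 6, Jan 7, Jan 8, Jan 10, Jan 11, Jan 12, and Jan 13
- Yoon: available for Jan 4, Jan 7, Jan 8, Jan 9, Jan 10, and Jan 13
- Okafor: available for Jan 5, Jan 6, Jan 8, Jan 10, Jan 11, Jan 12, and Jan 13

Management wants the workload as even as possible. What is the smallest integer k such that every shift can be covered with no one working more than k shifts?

With 7 bakers and 11 worker-slots to fill, someone must work at least ⌈11/7⌉ = 2 shifts, so k ≥ 2.
k = 2 works: Jan 4→Ibarra, Jan 5→Espinoza, Jan 6→Rossi+Okafor, Jan 7→Cruz, Jan 8→Marcus, Jan 9→Espinoza, Jan 10→Marcus, Jan 11→Ibarra, Jan 12→Cruz, Jan 13→Rossi.
Loads: Espinoza 2, Marcus 2, Ibarra 2, Cruz 2, Rossi 2, Yoon 0, Okafor 1 — all ≤ 2.

2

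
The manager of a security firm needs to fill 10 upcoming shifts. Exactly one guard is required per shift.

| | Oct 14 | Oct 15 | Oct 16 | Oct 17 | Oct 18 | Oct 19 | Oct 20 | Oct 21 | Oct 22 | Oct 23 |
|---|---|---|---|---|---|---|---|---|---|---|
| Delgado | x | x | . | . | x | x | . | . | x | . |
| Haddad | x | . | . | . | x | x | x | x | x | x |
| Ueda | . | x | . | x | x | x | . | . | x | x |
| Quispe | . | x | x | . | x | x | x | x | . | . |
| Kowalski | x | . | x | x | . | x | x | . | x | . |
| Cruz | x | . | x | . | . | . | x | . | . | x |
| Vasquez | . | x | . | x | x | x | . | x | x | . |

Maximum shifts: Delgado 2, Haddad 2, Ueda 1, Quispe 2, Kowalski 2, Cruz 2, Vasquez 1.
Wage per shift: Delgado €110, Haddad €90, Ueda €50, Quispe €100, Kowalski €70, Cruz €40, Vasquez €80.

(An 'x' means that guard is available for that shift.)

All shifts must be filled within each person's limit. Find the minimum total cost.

Picking the cheapest available guard for each shift independently would cost €490, but that ignores the shift limits.
An optimal schedule: Oct 14→Kowalski, Oct 15→Quispe, Oct 16→Cruz, Oct 17→Ueda, Oct 18→Haddad, Oct 19→Quispe, Oct 20→Kowalski, Oct 21→Vasquez, Oct 22→Haddad, Oct 23→Cruz.
Total: 70 + 100 + 40 + 50 + 90 + 100 + 70 + 80 + 90 + 40 = €730.

€730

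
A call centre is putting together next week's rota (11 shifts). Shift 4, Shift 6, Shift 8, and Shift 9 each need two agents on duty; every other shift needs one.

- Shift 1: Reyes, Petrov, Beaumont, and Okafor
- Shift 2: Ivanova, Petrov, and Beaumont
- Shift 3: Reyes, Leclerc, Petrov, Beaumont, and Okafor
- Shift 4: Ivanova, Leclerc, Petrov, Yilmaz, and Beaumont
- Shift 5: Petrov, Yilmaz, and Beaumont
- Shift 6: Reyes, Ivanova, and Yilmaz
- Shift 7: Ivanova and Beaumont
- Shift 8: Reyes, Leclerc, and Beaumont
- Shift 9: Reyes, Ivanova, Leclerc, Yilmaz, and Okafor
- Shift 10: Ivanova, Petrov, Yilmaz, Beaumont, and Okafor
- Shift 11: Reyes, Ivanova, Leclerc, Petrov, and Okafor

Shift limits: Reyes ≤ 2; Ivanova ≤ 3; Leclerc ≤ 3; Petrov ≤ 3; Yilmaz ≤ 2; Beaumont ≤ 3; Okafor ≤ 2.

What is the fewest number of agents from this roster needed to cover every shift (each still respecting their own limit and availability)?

15 slots to fill and no one can take more than 3, so at least ⌈15/3⌉ = 5 agents are needed.
Any 5 agents together have capacity at most 3+3+3+3+2 = 14 < 15 slots, so 5 can never suffice.
Reyes, Ivanova, Leclerc, Petrov, Yilmaz, and Beaumont alone can cover everything: Shift 1→Reyes, Shift 2→Ivanova, Shift 3→Leclerc, Shift 4→Yilmaz+Beaumont, Shift 5→Petrov, Shift 6→Reyes+Ivanova, Shift 7→Ivanova, Shift 8→Leclerc+Beaumont, Shift 9→Leclerc+Yilmaz, Shift 10→Petrov, Shift 11→Petrov.

6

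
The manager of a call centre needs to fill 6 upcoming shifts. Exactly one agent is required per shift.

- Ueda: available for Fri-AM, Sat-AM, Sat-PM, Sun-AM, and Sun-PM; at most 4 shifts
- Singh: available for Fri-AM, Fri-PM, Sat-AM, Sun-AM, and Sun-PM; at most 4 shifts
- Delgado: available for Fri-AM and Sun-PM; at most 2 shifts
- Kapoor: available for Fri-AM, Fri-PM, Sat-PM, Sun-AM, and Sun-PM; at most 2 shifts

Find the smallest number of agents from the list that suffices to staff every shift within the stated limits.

6 slots to fill and no one can take more than 4, so at least ⌈6/4⌉ = 2 agents are needed.
Ueda and Singh alone can cover everything: Fri-AM→Ueda, Fri-PM→Singh, Sat-AM→Ueda, Sat-PM→Ueda, Sun-AM→Ueda, Sun-PM→Singh.

2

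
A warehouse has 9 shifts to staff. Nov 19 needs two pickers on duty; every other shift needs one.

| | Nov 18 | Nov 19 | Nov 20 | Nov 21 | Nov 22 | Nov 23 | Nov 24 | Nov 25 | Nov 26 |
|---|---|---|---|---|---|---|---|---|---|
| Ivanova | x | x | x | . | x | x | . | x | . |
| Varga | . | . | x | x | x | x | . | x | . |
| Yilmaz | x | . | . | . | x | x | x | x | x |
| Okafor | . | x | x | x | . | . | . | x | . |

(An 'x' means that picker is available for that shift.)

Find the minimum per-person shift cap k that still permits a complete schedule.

3

With 4 pickers and 10 worker-slots to fill, someone must work at least ⌈10/4⌉ = 3 shifts, so k ≥ 3.
k = 3 works: Nov 18→Ivanova, Nov 19→Ivanova+Okafor, Nov 20→Ivanova, Nov 21→Varga, Nov 22→Varga, Nov 23→Varga, Nov 24→Yilmaz, Nov 25→Yilmaz, Nov 26→Yilmaz.
Loads: Ivanova 3, Varga 3, Yilmaz 3, Okafor 1 — all ≤ 3.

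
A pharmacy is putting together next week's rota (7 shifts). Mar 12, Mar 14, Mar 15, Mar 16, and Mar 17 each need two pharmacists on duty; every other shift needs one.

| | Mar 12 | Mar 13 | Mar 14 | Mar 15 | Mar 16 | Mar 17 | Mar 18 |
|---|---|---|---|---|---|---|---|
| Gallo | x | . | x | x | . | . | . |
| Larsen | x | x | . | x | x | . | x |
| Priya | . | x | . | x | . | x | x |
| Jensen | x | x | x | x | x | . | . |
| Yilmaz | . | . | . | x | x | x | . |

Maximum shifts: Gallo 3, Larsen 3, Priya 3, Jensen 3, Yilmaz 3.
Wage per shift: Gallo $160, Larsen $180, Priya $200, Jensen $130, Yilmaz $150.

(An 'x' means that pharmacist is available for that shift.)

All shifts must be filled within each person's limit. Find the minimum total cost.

Mar 14 can only be covered by Gallo and Jensen, so that assignment is forced.
Mar 17 can only be covered by Priya and Yilmaz, so that assignment is forced.
Picking the cheapest available pharmacist for each shift independently would cost $1800, but that ignores the shift limits.
An optimal schedule: Mar 12→Jensen+Gallo, Mar 13→Jensen, Mar 14→Jensen+Gallo, Mar 15→Yilmaz+Gallo, Mar 16→Yilmaz+Larsen, Mar 17→Yilmaz+Priya, Mar 18→Larsen.
Total: 130 + 160 + 130 + 130 + 160 + 150 + 160 + 150 + 180 + 150 + 200 + 180 = $1880.

$1880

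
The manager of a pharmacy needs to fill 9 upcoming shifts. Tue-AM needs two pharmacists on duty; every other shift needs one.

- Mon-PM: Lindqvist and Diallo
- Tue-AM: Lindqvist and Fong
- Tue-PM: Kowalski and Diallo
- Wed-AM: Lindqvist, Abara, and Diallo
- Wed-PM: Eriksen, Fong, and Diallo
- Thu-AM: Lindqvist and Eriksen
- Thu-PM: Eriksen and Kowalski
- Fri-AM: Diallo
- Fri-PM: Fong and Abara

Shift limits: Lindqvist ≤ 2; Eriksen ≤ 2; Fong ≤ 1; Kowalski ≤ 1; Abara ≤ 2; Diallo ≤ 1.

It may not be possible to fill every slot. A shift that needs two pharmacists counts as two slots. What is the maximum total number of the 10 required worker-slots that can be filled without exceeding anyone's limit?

Total capacity across all pharmacists is 2+2+1+1+2+1 = 9, and 10 slots are needed, so at most 9 can be filled.
An assignment achieving 9: Mon-PM→Lindqvist, Tue-AM→Lindqvist+Fong, Tue-PM→Kowalski, Wed-AM→Abara, Thu-AM→Eriksen, Thu-PM→Eriksen, Fri-AM→Diallo, Fri-PM→Abara.
Loads: Lindqvist 2/2, Eriksen 2/2, Fong 1/1, Kowalski 1/1, Abara 2/2, Diallo 1/1.

9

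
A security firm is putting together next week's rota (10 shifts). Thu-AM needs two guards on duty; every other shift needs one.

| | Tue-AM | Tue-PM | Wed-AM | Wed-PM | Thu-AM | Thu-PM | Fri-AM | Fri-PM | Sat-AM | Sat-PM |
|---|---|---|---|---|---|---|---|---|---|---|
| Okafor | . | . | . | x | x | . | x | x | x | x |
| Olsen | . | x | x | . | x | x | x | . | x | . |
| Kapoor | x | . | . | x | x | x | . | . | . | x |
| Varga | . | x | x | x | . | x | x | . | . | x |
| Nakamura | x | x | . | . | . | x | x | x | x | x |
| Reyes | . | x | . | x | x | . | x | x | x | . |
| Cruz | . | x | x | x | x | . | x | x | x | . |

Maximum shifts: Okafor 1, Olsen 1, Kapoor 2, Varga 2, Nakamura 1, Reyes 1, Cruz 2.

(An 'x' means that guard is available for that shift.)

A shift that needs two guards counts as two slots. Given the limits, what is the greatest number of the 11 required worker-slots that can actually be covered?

Total capacity across all guards is 1+1+2+2+1+1+2 = 10, and 11 slots are needed, so at most 10 can be filled.
An assignment achieving 10: Tue-AM→Kapoor, Tue-PM→Varga, Wed-AM→Olsen, Wed-PM→Reyes, Thu-AM→Cruz, Thu-PM→Kapoor, Fri-AM→Cruz, Fri-PM→Okafor, Sat-AM→Nakamura, Sat-PM→Varga.
Loads: Okafor 1/1, Olsen 1/1, Kapoor 2/2, Varga 2/2, Nakamura 1/1, Reyes 1/1, Cruz 2/2.

10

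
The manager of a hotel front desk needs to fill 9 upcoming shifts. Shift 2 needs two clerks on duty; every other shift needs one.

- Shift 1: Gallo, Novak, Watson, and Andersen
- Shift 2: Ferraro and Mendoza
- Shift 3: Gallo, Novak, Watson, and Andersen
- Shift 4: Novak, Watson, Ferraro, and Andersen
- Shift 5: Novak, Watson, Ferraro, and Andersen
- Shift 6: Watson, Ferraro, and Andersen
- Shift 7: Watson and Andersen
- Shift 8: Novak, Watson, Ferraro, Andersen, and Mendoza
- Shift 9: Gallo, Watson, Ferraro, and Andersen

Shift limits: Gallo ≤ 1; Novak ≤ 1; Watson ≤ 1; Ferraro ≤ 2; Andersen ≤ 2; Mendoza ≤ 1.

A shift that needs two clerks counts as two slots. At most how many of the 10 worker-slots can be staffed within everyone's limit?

Total capacity across all clerks is 1+1+1+2+2+1 = 8, and 10 slots are needed, so at most 8 can be filled.
An assignment achieving 8: Shift 1→Gallo, Shift 2→Ferraro+Mendoza, Shift 3→Novak, Shift 4→Andersen, Shift 5→Andersen, Shift 6→Ferraro, Shift 7→Watson.
Loads: Gallo 1/1, Novak 1/1, Watson 1/1, Ferraro 2/2, Andersen 2/2, Mendoza 1/1.

8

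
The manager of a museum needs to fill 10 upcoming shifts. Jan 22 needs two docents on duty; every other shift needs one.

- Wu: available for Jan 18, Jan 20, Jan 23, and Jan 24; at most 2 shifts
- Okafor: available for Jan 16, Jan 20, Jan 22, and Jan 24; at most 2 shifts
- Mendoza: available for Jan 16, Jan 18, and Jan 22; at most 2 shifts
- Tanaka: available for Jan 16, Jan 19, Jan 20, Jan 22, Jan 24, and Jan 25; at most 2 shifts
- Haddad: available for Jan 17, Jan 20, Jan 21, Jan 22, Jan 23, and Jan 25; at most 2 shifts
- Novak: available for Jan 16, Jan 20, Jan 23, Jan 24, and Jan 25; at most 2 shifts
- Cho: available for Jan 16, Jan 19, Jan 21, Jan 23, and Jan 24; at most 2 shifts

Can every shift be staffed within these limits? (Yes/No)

Jan 17 can only be covered by Haddad, so that assignment is forced.
One valid schedule: Jan 16→Okafor, Jan 17→Haddad, Jan 18→Wu, Jan 19→Tanaka, Jan 20→Novak, Jan 21→Haddad, Jan 22→Okafor+Mendoza, Jan 23→Wu, Jan 24→Novak, Jan 25→Tanaka.
Loads: Wu 2/2, Okafor 2/2, Mendoza 1/2, Tanaka 2/2, Haddad 2/2, Novak 2/2, Cho 0/2 — all within limits.

Yes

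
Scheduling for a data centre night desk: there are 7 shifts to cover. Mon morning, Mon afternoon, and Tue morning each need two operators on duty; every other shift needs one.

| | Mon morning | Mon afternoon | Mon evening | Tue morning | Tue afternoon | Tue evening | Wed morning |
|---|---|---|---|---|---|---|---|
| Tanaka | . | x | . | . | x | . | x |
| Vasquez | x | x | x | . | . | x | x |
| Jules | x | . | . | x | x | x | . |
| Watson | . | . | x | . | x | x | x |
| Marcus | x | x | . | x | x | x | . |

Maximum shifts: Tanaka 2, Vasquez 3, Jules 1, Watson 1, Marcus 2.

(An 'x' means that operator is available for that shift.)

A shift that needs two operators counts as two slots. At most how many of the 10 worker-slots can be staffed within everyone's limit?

9

Total capacity across all operators is 2+3+1+1+2 = 9, and 10 slots are needed, so at most 9 can be filled.
An assignment achieving 9: Mon morning→Vasquez+Marcus, Mon afternoon→Tanaka+Vasquez, Mon evening→Vasquez, Tue morning→Jules+Marcus, Tue afternoon→Watson, Wed morning→Tanaka.
Loads: Tanaka 2/2, Vasquez 3/3, Jules 1/1, Watson 1/1, Marcus 2/2.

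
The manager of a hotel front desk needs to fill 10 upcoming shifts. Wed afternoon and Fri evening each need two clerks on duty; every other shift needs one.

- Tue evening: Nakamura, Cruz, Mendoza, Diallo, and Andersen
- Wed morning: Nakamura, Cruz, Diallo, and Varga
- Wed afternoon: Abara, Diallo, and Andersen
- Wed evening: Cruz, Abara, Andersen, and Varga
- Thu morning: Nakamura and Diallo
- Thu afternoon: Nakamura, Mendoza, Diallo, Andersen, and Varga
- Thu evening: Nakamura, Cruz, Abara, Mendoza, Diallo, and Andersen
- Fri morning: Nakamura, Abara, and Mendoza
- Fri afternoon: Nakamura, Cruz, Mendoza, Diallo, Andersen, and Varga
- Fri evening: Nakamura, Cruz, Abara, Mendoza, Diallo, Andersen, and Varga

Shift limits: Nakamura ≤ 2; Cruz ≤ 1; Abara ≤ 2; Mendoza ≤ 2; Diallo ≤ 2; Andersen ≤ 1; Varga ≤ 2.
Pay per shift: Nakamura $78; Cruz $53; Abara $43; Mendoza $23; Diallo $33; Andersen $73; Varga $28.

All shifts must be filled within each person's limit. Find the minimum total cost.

$536

Picking the cheapest available clerk for each shift independently would cost $331, but that ignores the shift limits.
An optimal schedule: Tue evening→Mendoza, Wed morning→Cruz, Wed afternoon→Abara+Diallo, Wed evening→Abara, Thu morning→Nakamura, Thu afternoon→Mendoza, Thu evening→Diallo, Fri morning→Nakamura, Fri afternoon→Varga, Fri evening→Andersen+Varga.
Total: 23 + 53 + 43 + 33 + 43 + 78 + 23 + 33 + 78 + 28 + 73 + 28 = $536.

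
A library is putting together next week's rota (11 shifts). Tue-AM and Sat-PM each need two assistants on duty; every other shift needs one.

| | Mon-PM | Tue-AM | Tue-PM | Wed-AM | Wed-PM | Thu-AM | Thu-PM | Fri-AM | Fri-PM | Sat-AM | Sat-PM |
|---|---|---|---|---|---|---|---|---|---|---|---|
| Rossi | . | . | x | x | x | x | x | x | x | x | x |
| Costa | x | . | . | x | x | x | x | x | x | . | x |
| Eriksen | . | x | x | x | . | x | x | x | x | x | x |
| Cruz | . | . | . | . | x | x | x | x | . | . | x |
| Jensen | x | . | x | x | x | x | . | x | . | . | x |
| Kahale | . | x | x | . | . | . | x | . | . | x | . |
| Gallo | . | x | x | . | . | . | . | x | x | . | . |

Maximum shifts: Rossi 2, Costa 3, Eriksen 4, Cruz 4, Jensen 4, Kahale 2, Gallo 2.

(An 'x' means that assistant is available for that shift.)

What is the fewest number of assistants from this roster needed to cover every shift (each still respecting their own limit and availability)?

4

13 slots to fill and no one can take more than 4, so at least ⌈13/4⌉ = 4 assistants are needed.
Costa, Eriksen, Cruz, and Kahale alone can cover everything: Mon-PM→Costa, Tue-AM→Eriksen+Kahale, Tue-PM→Eriksen, Wed-AM→Costa, Wed-PM→Costa, Thu-AM→Cruz, Thu-PM→Cruz, Fri-AM→Cruz, Fri-PM→Eriksen, Sat-AM→Kahale, Sat-PM→Eriksen+Cruz.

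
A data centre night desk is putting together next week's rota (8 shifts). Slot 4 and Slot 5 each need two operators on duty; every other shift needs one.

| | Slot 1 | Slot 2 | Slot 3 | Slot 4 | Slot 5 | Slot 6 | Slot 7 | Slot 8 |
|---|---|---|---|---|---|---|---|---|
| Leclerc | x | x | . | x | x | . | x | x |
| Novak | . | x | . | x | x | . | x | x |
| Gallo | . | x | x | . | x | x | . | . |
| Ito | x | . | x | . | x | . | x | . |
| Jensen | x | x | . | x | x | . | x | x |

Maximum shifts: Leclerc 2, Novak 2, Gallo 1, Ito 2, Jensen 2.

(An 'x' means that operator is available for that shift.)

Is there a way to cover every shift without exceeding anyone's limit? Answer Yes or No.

No

Total capacity is 2+2+1+2+2 = 9 but 10 worker-slots are needed — infeasible.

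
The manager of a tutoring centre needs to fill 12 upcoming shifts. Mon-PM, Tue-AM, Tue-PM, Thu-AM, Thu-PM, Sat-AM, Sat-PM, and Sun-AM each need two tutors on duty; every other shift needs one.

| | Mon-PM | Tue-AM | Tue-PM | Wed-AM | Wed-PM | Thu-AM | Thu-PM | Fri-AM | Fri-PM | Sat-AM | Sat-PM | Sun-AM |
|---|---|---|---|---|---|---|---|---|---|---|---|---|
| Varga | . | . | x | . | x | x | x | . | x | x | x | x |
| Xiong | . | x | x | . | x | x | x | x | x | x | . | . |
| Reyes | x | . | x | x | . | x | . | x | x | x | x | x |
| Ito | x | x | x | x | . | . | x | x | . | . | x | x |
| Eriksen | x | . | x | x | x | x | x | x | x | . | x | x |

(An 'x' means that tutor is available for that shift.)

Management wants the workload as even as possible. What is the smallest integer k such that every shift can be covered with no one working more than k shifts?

With 5 tutors and 20 worker-slots to fill, someone must work at least ⌈20/5⌉ = 4 shifts, so k ≥ 4.
k = 4 works: Mon-PM→Reyes+Ito, Tue-AM→Xiong+Ito, Tue-PM→Ito+Eriksen, Wed-AM→Reyes, Wed-PM→Varga, Thu-AM→Varga+Xiong, Thu-PM→Ito+Eriksen, Fri-AM→Xiong, Fri-PM→Varga, Sat-AM→Varga+Xiong, Sat-PM→Reyes+Eriksen, Sun-AM→Reyes+Eriksen.
Loads: Varga 4, Xiong 4, Reyes 4, Ito 4, Eriksen 4 — all ≤ 4.

4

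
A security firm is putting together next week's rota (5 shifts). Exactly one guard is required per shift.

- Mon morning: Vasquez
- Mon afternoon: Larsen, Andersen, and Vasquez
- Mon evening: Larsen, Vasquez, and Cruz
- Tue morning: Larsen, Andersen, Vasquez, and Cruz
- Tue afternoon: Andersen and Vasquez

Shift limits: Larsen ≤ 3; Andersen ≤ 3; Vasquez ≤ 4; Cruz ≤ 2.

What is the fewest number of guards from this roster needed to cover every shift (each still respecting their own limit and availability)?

5 slots to fill and no one can take more than 4, so at least ⌈5/4⌉ = 2 guards are needed.
Larsen and Vasquez alone can cover everything: Mon morning→Vasquez, Mon afternoon→Larsen, Mon evening→Larsen, Tue morning→Larsen, Tue afternoon→Vasquez.

2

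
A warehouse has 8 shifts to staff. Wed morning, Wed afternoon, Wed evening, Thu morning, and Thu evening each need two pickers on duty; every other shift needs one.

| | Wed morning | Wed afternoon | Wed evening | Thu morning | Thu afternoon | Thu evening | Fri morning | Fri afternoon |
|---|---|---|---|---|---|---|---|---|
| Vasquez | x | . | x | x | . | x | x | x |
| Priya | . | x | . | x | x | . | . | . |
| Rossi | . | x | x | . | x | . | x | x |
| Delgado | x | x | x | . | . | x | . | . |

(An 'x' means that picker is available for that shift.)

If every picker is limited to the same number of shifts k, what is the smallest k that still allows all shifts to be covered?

With 4 pickers and 13 worker-slots to fill, someone must work at least ⌈13/4⌉ = 4 shifts, so k ≥ 4.
k = 4 works: Wed morning→Vasquez+Delgado, Wed afternoon→Priya+Rossi, Wed evening→Rossi+Delgado, Thu morning→Vasquez+Priya, Thu afternoon→Priya, Thu evening→Vasquez+Delgado, Fri morning→Vasquez, Fri afternoon→Rossi.
Loads: Vasquez 4, Priya 3, Rossi 3, Delgado 3 — all ≤ 4.

4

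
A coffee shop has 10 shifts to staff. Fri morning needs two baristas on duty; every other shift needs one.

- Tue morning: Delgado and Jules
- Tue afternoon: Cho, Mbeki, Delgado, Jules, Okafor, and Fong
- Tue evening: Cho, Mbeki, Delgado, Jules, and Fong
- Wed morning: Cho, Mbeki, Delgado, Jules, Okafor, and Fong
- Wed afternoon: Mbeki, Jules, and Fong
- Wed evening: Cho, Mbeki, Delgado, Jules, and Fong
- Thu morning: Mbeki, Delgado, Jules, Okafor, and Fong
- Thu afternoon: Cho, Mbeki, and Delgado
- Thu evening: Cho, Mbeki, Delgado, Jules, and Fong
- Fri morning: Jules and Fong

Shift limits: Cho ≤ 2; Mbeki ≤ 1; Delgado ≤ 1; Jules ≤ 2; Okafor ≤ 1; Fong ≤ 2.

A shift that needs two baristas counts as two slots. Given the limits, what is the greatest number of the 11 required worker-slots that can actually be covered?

9

Total capacity across all baristas is 2+1+1+2+1+2 = 9, and 11 slots are needed, so at most 9 can be filled.
An assignment achieving 9: Tue morning→Delgado, Tue evening→Cho, Wed afternoon→Mbeki, Wed evening→Jules, Thu morning→Okafor, Thu afternoon→Cho, Thu evening→Fong, Fri morning→Jules+Fong.
Loads: Cho 2/2, Mbeki 1/1, Delgado 1/1, Jules 2/2, Okafor 1/1, Fong 2/2.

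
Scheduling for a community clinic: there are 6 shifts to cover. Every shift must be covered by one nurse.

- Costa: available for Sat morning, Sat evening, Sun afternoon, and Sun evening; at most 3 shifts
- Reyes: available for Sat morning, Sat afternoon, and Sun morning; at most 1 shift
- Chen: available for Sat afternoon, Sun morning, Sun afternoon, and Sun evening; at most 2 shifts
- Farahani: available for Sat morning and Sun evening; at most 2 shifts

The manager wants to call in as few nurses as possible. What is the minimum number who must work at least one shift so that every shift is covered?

3

6 slots to fill and no one can take more than 3, so at least ⌈6/3⌉ = 2 nurses are needed.
Any 2 nurses together have capacity at most 3+2 = 5 < 6 slots, so 2 can never suffice.
Costa, Reyes, and Chen alone can cover everything: Sat morning→Costa, Sat afternoon→Reyes, Sat evening→Costa, Sun morning→Chen, Sun afternoon→Costa, Sun evening→Chen.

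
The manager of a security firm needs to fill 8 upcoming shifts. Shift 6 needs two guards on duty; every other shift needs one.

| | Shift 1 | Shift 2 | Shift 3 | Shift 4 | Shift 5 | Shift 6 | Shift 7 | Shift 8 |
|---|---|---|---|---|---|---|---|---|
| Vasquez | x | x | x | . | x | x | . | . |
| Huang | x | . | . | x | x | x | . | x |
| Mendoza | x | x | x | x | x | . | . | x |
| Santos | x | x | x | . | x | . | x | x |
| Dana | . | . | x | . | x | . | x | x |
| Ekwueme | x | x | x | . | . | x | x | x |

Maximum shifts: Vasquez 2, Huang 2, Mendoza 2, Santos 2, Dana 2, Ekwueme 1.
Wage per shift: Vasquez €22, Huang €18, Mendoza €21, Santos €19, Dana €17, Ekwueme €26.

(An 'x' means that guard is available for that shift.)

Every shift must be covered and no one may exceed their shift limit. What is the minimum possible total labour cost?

€172

Picking the cheapest available guard for each shift independently would cost €163, but that ignores the shift limits.
An optimal schedule: Shift 1→Santos, Shift 2→Santos, Shift 3→Dana, Shift 4→Huang, Shift 5→Mendoza, Shift 6→Huang+Vasquez, Shift 7→Dana, Shift 8→Mendoza.
Total: 19 + 19 + 17 + 18 + 21 + 18 + 22 + 17 + 21 = €172.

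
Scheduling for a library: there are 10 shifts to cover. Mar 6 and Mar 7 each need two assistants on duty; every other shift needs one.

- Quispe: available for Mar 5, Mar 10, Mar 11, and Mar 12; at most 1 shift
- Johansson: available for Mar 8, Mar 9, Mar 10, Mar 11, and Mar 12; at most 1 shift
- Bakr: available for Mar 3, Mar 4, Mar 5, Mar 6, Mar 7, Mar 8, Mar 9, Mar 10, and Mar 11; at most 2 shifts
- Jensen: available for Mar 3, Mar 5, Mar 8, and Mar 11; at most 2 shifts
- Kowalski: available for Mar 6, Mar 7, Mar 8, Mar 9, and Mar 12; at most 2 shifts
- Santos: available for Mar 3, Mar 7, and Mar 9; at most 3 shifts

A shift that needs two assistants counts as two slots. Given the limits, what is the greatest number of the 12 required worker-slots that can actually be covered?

11

Total capacity across all assistants is 1+1+2+2+2+3 = 11, and 12 slots are needed, so at most 11 can be filled.
An assignment achieving 11: Mar 3→Santos, Mar 4→Bakr, Mar 5→Quispe, Mar 6→Bakr+Kowalski, Mar 7→Kowalski+Santos, Mar 8→Jensen, Mar 9→Santos, Mar 10→Johansson, Mar 11→Jensen.
Loads: Quispe 1/1, Johansson 1/1, Bakr 2/2, Jensen 2/2, Kowalski 2/2, Santos 3/3.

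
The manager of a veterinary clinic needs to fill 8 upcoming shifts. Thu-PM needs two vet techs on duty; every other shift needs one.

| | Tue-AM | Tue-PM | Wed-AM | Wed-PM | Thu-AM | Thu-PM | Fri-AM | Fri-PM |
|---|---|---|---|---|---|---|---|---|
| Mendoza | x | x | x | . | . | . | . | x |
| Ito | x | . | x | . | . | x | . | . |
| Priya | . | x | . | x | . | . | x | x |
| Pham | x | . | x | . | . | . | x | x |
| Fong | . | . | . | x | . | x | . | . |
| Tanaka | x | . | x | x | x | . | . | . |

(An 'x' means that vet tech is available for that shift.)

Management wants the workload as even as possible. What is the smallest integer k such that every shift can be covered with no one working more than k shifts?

With 6 vet techs and 9 worker-slots to fill, someone must work at least ⌈9/6⌉ = 2 shifts, so k ≥ 2.
k = 2 works: Tue-AM→Ito, Tue-PM→Mendoza, Wed-AM→Pham, Wed-PM→Priya, Thu-AM→Tanaka, Thu-PM→Ito+Fong, Fri-AM→Priya, Fri-PM→Mendoza.
Loads: Mendoza 2, Ito 2, Priya 2, Pham 1, Fong 1, Tanaka 1 — all ≤ 2.

2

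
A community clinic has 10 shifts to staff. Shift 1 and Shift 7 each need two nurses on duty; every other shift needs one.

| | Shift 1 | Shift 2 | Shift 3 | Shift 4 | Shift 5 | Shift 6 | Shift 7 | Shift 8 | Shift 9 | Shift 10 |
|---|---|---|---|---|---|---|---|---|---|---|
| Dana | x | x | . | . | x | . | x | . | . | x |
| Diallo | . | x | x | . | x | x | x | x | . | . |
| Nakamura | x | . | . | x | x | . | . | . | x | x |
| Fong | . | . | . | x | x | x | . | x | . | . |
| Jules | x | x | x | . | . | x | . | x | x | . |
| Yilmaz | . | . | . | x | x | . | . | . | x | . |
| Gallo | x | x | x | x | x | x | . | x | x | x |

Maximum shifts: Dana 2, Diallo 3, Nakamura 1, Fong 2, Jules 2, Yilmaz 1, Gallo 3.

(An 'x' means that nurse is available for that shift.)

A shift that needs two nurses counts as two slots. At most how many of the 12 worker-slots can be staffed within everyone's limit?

12

Total capacity across all nurses is 2+3+1+2+2+1+3 = 14, and 12 slots are needed, so at most 12 can be filled.
An assignment achieving 12: Shift 1→Nakamura+Jules, Shift 2→Diallo, Shift 3→Diallo, Shift 4→Fong, Shift 5→Gallo, Shift 6→Fong, Shift 7→Dana+Diallo, Shift 8→Jules, Shift 9→Yilmaz, Shift 10→Dana.
Loads: Dana 2/2, Diallo 3/3, Nakamura 1/1, Fong 2/2, Jules 2/2, Yilmaz 1/1, Gallo 1/3.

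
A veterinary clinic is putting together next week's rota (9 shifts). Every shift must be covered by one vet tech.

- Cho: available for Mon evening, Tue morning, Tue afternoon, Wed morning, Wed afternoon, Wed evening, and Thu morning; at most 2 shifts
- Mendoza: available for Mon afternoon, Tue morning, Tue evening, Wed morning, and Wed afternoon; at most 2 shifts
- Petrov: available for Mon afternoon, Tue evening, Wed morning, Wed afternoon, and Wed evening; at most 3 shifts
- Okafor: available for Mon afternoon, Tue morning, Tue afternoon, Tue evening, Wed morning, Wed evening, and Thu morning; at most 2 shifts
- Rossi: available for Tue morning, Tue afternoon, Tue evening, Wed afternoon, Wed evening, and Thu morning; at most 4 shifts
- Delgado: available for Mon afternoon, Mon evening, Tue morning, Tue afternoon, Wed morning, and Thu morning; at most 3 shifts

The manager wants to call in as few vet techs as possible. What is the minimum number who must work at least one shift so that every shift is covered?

3

9 slots to fill and no one can take more than 4, so at least ⌈9/4⌉ = 3 vet techs are needed.
Cho, Petrov, and Rossi alone can cover everything: Mon afternoon→Petrov, Mon evening→Cho, Tue morning→Cho, Tue afternoon→Rossi, Tue evening→Petrov, Wed morning→Petrov, Wed afternoon→Rossi, Wed evening→Rossi, Thu morning→Rossi.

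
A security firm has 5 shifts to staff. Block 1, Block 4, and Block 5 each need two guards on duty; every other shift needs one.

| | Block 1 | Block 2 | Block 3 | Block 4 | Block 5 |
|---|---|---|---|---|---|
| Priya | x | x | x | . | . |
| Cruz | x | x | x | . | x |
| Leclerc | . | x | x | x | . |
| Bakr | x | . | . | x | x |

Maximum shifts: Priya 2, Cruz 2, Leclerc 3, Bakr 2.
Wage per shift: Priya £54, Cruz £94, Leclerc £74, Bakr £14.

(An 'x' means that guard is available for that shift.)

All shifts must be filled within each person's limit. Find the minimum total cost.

Block 4 can only be covered by Leclerc and Bakr, so that assignment is forced.
Block 5 can only be covered by Cruz and Bakr, so that assignment is forced.
Picking the cheapest available guard for each shift independently would cost £372, but that ignores the shift limits.
An optimal schedule: Block 1→Priya+Cruz, Block 2→Priya, Block 3→Leclerc, Block 4→Leclerc+Bakr, Block 5→Cruz+Bakr.
Total: 54 + 94 + 54 + 74 + 74 + 14 + 94 + 14 = £472.

£472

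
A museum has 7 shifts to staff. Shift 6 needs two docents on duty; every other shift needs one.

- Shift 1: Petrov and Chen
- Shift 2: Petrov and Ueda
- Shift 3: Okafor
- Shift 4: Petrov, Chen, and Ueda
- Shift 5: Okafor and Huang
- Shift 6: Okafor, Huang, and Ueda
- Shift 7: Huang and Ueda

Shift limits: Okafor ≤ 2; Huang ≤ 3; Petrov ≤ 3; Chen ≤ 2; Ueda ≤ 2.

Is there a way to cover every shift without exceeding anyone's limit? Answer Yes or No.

Shift 3 can only be covered by Okafor, so that assignment is forced.
One valid schedule: Shift 1→Petrov, Shift 2→Petrov, Shift 3→Okafor, Shift 4→Petrov, Shift 5→Okafor, Shift 6→Huang+Ueda, Shift 7→Huang.
Loads: Okafor 2/2, Huang 2/3, Petrov 3/3, Chen 0/2, Ueda 1/2 — all within limits.

Yes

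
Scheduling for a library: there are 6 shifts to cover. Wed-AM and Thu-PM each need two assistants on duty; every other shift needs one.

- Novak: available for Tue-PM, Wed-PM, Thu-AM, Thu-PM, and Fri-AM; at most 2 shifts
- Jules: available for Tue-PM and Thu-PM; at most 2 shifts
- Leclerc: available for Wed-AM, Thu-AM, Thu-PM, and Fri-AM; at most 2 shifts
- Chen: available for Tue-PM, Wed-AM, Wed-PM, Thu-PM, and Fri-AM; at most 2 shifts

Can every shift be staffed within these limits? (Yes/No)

Wed-AM can only be covered by Leclerc and Chen, so that assignment is forced.
One valid schedule: Tue-PM→Jules, Wed-AM→Leclerc+Chen, Wed-PM→Novak, Thu-AM→Novak, Thu-PM→Jules+Chen, Fri-AM→Leclerc.
Loads: Novak 2/2, Jules 2/2, Leclerc 2/2, Chen 2/2 — all within limits.

Yes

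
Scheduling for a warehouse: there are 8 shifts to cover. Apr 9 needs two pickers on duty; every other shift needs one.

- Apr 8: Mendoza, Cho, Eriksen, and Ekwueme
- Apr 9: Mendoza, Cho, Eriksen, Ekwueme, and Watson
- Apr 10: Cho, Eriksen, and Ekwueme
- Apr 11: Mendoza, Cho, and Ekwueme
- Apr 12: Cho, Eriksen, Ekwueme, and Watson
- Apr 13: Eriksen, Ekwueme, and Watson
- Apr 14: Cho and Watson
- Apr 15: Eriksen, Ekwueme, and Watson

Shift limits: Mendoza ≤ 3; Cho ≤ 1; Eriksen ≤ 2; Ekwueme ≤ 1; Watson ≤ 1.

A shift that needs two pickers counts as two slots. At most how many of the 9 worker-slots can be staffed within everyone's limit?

Total capacity across all pickers is 3+1+2+1+1 = 8, and 9 slots are needed, so at most 8 can be filled.
An assignment achieving 8: Apr 8→Mendoza, Apr 9→Mendoza, Apr 10→Eriksen, Apr 11→Mendoza, Apr 12→Watson, Apr 13→Eriksen, Apr 14→Cho, Apr 15→Ekwueme.
Loads: Mendoza 3/3, Cho 1/1, Eriksen 2/2, Ekwueme 1/1, Watson 1/1.

8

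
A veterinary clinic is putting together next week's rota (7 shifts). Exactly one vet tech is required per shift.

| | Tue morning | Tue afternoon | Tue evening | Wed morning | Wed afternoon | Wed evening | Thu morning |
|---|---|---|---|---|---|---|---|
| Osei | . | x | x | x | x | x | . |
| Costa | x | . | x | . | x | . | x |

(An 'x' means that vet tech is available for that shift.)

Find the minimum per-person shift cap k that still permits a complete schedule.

4

With 2 vet techs and 7 worker-slots to fill, someone must work at least ⌈7/2⌉ = 4 shifts, so k ≥ 4.
k = 4 works: Tue morning→Costa, Tue afternoon→Osei, Tue evening→Osei, Wed morning→Osei, Wed afternoon→Costa, Wed evening→Osei, Thu morning→Costa.
Loads: Osei 4, Costa 3 — all ≤ 4.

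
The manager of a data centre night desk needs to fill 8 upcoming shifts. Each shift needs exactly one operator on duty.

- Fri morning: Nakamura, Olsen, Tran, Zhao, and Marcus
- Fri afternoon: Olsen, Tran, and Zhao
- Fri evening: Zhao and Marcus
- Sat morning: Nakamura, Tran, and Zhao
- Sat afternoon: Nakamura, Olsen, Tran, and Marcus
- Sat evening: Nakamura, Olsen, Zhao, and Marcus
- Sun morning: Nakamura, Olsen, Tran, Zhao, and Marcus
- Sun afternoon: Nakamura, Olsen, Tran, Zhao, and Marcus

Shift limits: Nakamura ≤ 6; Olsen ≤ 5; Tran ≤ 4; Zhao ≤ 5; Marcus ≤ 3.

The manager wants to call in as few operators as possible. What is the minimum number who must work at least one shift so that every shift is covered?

8 slots to fill and no one can take more than 6, so at least ⌈8/6⌉ = 2 operators are needed.
Nakamura and Zhao alone can cover everything: Fri morning→Nakamura, Fri afternoon→Zhao, Fri evening→Zhao, Sat morning→Nakamura, Sat afternoon→Nakamura, Sat evening→Nakamura, Sun morning→Nakamura, Sun afternoon→Nakamura.

2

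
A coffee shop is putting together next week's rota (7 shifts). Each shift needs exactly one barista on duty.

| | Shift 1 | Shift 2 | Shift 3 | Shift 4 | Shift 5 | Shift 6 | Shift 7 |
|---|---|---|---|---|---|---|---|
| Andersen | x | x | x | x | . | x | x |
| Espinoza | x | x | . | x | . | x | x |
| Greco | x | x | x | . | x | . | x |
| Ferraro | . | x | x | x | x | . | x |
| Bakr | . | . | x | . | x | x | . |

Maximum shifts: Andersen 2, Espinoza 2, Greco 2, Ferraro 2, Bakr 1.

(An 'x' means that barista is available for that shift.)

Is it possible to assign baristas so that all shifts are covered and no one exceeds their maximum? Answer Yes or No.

Yes

One valid schedule: Shift 1→Andersen, Shift 2→Espinoza, Shift 3→Greco, Shift 4→Andersen, Shift 5→Greco, Shift 6→Espinoza, Shift 7→Ferraro.
Loads: Andersen 2/2, Espinoza 2/2, Greco 2/2, Ferraro 1/2, Bakr 0/1 — all within limits.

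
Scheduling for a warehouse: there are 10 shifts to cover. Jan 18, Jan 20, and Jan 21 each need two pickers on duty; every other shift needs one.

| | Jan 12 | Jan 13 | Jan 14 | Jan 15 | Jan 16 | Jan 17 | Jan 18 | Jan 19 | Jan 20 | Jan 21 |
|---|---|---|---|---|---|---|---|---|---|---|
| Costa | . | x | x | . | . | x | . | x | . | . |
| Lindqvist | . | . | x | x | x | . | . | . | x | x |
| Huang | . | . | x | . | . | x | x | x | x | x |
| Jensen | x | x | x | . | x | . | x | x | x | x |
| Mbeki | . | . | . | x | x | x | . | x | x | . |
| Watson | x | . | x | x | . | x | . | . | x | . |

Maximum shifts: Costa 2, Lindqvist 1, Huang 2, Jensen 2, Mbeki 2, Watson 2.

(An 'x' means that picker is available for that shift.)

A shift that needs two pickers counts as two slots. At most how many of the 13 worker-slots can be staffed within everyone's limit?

Total capacity across all pickers is 2+1+2+2+2+2 = 11, and 13 slots are needed, so at most 11 can be filled.
An assignment achieving 11: Jan 12→Jensen, Jan 13→Costa, Jan 14→Watson, Jan 15→Lindqvist, Jan 16→Mbeki, Jan 17→Costa, Jan 18→Huang+Jensen, Jan 19→Mbeki, Jan 20→Watson, Jan 21→Huang.
Loads: Costa 2/2, Lindqvist 1/1, Huang 2/2, Jensen 2/2, Mbeki 2/2, Watson 2/2.

11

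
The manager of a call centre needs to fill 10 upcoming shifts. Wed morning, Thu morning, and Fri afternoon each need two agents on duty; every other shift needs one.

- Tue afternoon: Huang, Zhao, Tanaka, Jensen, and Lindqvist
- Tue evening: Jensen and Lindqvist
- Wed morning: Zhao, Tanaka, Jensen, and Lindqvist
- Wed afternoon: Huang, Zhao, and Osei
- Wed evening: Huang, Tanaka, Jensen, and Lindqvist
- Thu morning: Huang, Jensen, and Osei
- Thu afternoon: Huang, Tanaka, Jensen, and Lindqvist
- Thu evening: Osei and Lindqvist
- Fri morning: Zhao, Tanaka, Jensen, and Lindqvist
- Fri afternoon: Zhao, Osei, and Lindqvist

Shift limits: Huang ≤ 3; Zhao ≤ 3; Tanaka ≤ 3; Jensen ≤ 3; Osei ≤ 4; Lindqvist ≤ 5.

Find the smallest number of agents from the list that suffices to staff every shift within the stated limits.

4

13 slots to fill and no one can take more than 5, so at least ⌈13/5⌉ = 3 agents are needed.
Any 3 agents together have capacity at most 5+4+3 = 12 < 13 slots, so 3 can never suffice.
Huang, Zhao, Jensen, and Osei alone can cover everything: Tue afternoon→Huang, Tue evening→Jensen, Wed morning→Zhao+Jensen, Wed afternoon→Osei, Wed evening→Huang, Thu morning→Jensen+Osei, Thu afternoon→Huang, Thu evening→Osei, Fri morning→Zhao, Fri afternoon→Zhao+Osei.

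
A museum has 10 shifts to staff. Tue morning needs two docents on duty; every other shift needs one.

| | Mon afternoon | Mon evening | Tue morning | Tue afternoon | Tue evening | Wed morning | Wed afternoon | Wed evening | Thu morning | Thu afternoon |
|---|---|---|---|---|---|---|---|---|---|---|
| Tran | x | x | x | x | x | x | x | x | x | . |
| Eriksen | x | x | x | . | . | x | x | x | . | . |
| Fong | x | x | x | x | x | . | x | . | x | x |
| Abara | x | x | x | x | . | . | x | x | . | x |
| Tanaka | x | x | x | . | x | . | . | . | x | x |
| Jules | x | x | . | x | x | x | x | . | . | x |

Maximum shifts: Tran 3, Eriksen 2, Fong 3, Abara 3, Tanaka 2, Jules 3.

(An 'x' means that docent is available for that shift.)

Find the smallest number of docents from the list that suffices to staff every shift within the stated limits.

11 slots to fill and no one can take more than 3, so at least ⌈11/3⌉ = 4 docents are needed.
Tran, Eriksen, Fong, and Abara alone can cover everything: Mon afternoon→Eriksen, Mon evening→Abara, Tue morning→Fong+Abara, Tue afternoon→Fong, Tue evening→Tran, Wed morning→Tran, Wed afternoon→Abara, Wed evening→Eriksen, Thu morning→Tran, Thu afternoon→Fong.

4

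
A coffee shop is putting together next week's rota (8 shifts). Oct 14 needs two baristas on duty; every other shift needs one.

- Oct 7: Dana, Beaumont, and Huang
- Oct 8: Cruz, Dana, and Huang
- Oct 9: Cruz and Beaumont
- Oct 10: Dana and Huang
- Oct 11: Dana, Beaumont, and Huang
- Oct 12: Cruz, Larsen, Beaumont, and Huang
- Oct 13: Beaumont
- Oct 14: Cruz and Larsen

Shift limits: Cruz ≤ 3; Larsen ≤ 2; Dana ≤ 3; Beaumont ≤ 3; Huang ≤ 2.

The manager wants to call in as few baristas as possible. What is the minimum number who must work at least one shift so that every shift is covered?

4

9 slots to fill and no one can take more than 3, so at least ⌈9/3⌉ = 3 baristas are needed.
Shifts {Oct 10, Oct 13, Oct 14} need 4 slots, but among the baristas available for them (Cruz, Larsen, Dana, Beaumont, and Huang) any 3 together supply at most 3. So 3 baristas are not enough.
Cruz, Larsen, Dana, and Beaumont alone can cover everything: Oct 7→Dana, Oct 8→Cruz, Oct 9→Cruz, Oct 10→Dana, Oct 11→Dana, Oct 12→Larsen, Oct 13→Beaumont, Oct 14→Cruz+Larsen.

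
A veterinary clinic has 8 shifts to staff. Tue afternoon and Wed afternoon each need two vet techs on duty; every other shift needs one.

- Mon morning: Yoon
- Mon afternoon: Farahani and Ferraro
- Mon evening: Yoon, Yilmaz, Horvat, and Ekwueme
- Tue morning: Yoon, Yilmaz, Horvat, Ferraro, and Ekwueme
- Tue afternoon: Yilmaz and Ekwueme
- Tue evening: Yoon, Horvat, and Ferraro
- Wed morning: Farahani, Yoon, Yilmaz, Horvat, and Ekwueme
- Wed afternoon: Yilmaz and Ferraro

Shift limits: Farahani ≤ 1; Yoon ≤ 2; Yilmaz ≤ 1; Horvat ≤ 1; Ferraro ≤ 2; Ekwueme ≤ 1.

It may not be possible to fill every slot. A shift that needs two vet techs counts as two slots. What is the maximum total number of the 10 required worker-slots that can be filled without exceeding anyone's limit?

Total capacity across all vet techs is 1+2+1+1+2+1 = 8, and 10 slots are needed, so at most 8 can be filled.
An assignment achieving 8: Mon morning→Yoon, Mon afternoon→Farahani, Mon evening→Horvat, Tue morning→Ferraro, Tue afternoon→Yilmaz+Ekwueme, Tue evening→Yoon, Wed afternoon→Ferraro.
Loads: Farahani 1/1, Yoon 2/2, Yilmaz 1/1, Horvat 1/1, Ferraro 2/2, Ekwueme 1/1.

8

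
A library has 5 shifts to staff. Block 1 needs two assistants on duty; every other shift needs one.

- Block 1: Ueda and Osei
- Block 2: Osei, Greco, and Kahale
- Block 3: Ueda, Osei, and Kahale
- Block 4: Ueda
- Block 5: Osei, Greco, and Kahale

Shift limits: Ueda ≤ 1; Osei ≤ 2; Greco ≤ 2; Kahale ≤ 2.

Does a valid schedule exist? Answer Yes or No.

No

Total capacity is 7 and 6 slots are needed, so capacity alone doesn't rule it out.
Shifts {Block 1, Block 4} need 3 worker-slots in total, but the assistants available for any of those shifts (Ueda and Osei) can supply at most 2 among them. So no valid schedule exists.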